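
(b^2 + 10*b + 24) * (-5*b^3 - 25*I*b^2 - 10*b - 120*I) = -5*b^5 - 50*b^4 - 25*I*b^4 - 130*b^3 - 250*I*b^3 - 100*b^2 - 720*I*b^2 - 240*b - 1200*I*b - 2880*I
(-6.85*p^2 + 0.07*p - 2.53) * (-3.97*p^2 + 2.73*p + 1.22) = 27.1945*p^4 - 18.9784*p^3 + 1.8782*p^2 - 6.8215*p - 3.0866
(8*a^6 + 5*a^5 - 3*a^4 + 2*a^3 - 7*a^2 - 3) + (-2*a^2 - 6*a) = 8*a^6 + 5*a^5 - 3*a^4 + 2*a^3 - 9*a^2 - 6*a - 3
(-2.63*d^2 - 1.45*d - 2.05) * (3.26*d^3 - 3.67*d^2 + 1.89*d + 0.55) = -8.5738*d^5 + 4.9251*d^4 - 6.3322*d^3 + 3.3365*d^2 - 4.672*d - 1.1275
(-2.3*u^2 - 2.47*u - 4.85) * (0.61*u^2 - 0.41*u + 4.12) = -1.403*u^4 - 0.5637*u^3 - 11.4218*u^2 - 8.1879*u - 19.982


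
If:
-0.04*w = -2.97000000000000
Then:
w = 74.25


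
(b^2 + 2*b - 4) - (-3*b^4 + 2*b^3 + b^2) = 3*b^4 - 2*b^3 + 2*b - 4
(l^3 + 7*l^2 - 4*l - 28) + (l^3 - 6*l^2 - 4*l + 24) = 2*l^3 + l^2 - 8*l - 4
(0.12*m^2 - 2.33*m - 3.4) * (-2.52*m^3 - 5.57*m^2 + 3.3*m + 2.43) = -0.3024*m^5 + 5.2032*m^4 + 21.9421*m^3 + 11.5406*m^2 - 16.8819*m - 8.262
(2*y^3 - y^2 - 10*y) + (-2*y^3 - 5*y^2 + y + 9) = -6*y^2 - 9*y + 9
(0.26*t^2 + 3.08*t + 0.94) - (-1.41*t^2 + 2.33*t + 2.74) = 1.67*t^2 + 0.75*t - 1.8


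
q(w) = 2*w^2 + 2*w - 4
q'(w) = 4*w + 2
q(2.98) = 19.72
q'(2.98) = 13.92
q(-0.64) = -4.46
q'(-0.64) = -0.56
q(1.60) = 4.32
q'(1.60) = 8.40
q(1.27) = 1.77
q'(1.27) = 7.08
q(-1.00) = -4.00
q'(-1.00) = -2.00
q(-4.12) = 21.71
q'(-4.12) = -14.48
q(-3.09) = 8.92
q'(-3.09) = -10.36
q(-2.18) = 1.14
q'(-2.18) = -6.72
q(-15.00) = 416.00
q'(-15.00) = -58.00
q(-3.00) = 8.00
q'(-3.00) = -10.00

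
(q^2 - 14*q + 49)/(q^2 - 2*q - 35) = (q - 7)/(q + 5)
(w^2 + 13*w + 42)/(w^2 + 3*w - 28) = (w + 6)/(w - 4)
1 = 1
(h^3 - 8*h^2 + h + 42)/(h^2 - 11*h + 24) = (h^2 - 5*h - 14)/(h - 8)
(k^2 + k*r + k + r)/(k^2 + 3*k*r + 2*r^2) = (k + 1)/(k + 2*r)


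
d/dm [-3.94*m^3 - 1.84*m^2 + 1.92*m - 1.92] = -11.82*m^2 - 3.68*m + 1.92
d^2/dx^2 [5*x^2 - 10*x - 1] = 10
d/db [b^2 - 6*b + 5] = 2*b - 6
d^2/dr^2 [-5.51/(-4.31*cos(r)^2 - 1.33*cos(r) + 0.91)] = (-409.417244*(1 - cos(r)^2)^2 - 94.754919*cos(r)^3 - 300.898345*cos(r)^2 + 182.841085*cos(r) + 472.132064)/(4.31*cos(r)^2 + 1.33*cos(r) - 0.91)^3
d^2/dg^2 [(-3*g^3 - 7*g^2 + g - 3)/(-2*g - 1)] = 6*(4*g^3 + 6*g^2 + 3*g + 7)/(8*g^3 + 12*g^2 + 6*g + 1)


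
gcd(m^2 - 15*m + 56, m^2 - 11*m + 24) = m - 8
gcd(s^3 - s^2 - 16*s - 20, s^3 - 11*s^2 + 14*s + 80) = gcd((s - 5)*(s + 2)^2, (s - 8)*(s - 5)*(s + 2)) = s^2 - 3*s - 10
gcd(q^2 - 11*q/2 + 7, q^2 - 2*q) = q - 2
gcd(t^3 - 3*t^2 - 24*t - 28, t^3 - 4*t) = t + 2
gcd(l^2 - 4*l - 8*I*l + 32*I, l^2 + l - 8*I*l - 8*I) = l - 8*I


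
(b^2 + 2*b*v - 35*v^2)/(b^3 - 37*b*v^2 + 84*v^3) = (b - 5*v)/(b^2 - 7*b*v + 12*v^2)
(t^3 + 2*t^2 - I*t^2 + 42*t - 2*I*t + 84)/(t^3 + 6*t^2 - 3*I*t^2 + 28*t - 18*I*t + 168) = (t^2 + t*(2 + 6*I) + 12*I)/(t^2 + t*(6 + 4*I) + 24*I)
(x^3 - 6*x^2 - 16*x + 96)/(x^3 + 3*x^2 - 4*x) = (x^2 - 10*x + 24)/(x*(x - 1))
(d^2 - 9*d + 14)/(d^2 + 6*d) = (d^2 - 9*d + 14)/(d*(d + 6))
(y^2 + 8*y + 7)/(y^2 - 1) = (y + 7)/(y - 1)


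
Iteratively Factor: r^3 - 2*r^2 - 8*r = (r + 2)*(r^2 - 4*r) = r*(r + 2)*(r - 4)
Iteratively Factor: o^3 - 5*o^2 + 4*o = (o - 1)*(o^2 - 4*o) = o*(o - 1)*(o - 4)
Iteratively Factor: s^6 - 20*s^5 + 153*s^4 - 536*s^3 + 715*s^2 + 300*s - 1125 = (s - 3)*(s^5 - 17*s^4 + 102*s^3 - 230*s^2 + 25*s + 375) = (s - 5)*(s - 3)*(s^4 - 12*s^3 + 42*s^2 - 20*s - 75) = (s - 5)^2*(s - 3)*(s^3 - 7*s^2 + 7*s + 15) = (s - 5)^2*(s - 3)*(s + 1)*(s^2 - 8*s + 15) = (s - 5)^3*(s - 3)*(s + 1)*(s - 3)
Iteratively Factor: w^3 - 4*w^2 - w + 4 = (w + 1)*(w^2 - 5*w + 4) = (w - 4)*(w + 1)*(w - 1)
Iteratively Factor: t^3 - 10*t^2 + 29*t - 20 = (t - 1)*(t^2 - 9*t + 20) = (t - 5)*(t - 1)*(t - 4)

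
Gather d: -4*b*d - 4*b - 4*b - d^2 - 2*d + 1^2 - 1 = -8*b - d^2 + d*(-4*b - 2)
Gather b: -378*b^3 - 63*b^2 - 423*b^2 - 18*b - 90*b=-378*b^3 - 486*b^2 - 108*b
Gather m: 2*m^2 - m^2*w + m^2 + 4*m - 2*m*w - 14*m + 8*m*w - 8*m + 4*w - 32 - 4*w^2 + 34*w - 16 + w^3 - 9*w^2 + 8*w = m^2*(3 - w) + m*(6*w - 18) + w^3 - 13*w^2 + 46*w - 48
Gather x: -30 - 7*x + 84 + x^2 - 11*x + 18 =x^2 - 18*x + 72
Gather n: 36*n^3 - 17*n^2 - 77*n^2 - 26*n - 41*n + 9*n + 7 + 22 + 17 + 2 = 36*n^3 - 94*n^2 - 58*n + 48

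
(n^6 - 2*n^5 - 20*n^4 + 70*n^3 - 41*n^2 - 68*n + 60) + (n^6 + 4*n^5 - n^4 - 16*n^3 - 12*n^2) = 2*n^6 + 2*n^5 - 21*n^4 + 54*n^3 - 53*n^2 - 68*n + 60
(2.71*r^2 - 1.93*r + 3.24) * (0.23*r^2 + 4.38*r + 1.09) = 0.6233*r^4 + 11.4259*r^3 - 4.7543*r^2 + 12.0875*r + 3.5316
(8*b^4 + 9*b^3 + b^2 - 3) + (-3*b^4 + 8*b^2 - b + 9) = 5*b^4 + 9*b^3 + 9*b^2 - b + 6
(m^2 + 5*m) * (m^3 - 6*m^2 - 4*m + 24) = m^5 - m^4 - 34*m^3 + 4*m^2 + 120*m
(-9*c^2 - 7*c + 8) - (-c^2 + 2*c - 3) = -8*c^2 - 9*c + 11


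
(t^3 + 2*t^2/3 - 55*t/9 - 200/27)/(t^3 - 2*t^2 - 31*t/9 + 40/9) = (t + 5/3)/(t - 1)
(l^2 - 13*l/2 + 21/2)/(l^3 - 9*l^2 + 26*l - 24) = (l - 7/2)/(l^2 - 6*l + 8)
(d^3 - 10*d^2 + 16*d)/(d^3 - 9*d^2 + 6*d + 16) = d/(d + 1)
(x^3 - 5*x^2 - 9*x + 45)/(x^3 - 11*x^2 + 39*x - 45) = (x + 3)/(x - 3)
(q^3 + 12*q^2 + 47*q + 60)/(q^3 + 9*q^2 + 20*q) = (q + 3)/q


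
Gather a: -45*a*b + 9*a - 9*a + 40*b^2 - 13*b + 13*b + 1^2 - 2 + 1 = -45*a*b + 40*b^2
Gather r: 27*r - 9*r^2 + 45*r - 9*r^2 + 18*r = -18*r^2 + 90*r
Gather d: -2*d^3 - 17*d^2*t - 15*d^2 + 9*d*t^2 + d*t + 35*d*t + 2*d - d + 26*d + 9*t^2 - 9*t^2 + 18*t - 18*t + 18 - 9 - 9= -2*d^3 + d^2*(-17*t - 15) + d*(9*t^2 + 36*t + 27)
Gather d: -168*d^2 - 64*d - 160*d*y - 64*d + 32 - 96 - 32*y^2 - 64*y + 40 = -168*d^2 + d*(-160*y - 128) - 32*y^2 - 64*y - 24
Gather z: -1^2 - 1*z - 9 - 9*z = -10*z - 10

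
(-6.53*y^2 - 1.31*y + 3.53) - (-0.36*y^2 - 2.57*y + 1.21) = -6.17*y^2 + 1.26*y + 2.32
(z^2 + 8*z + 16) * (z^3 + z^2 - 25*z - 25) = z^5 + 9*z^4 - z^3 - 209*z^2 - 600*z - 400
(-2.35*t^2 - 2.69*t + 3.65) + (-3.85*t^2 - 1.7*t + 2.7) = -6.2*t^2 - 4.39*t + 6.35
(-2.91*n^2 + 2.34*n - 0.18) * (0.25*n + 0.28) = -0.7275*n^3 - 0.2298*n^2 + 0.6102*n - 0.0504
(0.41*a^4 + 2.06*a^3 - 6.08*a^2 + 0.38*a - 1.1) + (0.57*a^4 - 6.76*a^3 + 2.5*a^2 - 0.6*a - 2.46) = 0.98*a^4 - 4.7*a^3 - 3.58*a^2 - 0.22*a - 3.56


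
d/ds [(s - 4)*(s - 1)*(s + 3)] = 3*s^2 - 4*s - 11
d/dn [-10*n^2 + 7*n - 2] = 7 - 20*n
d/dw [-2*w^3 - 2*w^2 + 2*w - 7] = -6*w^2 - 4*w + 2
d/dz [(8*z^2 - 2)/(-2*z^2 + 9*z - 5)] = 2*(36*z^2 - 44*z + 9)/(4*z^4 - 36*z^3 + 101*z^2 - 90*z + 25)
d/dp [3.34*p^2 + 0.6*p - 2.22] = 6.68*p + 0.6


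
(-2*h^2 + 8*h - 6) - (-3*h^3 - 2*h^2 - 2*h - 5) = 3*h^3 + 10*h - 1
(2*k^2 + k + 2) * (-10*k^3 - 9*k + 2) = -20*k^5 - 10*k^4 - 38*k^3 - 5*k^2 - 16*k + 4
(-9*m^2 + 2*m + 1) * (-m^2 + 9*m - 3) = 9*m^4 - 83*m^3 + 44*m^2 + 3*m - 3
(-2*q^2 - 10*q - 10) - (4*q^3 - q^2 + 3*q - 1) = -4*q^3 - q^2 - 13*q - 9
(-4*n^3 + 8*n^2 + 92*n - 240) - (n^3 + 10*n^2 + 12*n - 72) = -5*n^3 - 2*n^2 + 80*n - 168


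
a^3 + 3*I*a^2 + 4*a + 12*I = (a - 2*I)*(a + 2*I)*(a + 3*I)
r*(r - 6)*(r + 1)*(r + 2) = r^4 - 3*r^3 - 16*r^2 - 12*r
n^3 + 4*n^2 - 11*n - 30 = (n - 3)*(n + 2)*(n + 5)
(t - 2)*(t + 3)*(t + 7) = t^3 + 8*t^2 + t - 42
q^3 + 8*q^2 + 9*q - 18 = (q - 1)*(q + 3)*(q + 6)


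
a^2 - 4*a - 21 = (a - 7)*(a + 3)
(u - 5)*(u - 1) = u^2 - 6*u + 5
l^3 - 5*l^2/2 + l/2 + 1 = (l - 2)*(l - 1)*(l + 1/2)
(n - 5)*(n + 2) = n^2 - 3*n - 10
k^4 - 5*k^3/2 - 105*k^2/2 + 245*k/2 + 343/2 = (k - 7)*(k - 7/2)*(k + 1)*(k + 7)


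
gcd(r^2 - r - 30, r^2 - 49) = 1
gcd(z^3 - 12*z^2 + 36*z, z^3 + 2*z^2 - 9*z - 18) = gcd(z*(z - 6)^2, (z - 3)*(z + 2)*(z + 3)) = 1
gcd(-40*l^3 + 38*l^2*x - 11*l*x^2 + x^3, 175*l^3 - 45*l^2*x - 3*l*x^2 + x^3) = -5*l + x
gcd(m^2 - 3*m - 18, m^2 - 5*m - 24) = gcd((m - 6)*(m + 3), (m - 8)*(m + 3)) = m + 3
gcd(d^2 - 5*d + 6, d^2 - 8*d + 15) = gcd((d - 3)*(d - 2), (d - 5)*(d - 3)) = d - 3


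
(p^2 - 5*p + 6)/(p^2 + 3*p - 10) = (p - 3)/(p + 5)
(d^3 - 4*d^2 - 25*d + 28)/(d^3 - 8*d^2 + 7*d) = (d + 4)/d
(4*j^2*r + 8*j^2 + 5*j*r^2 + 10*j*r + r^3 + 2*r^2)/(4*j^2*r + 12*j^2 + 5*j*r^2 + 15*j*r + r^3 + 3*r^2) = (r + 2)/(r + 3)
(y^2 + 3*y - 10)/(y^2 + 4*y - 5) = (y - 2)/(y - 1)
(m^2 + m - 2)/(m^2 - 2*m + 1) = (m + 2)/(m - 1)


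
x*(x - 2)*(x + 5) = x^3 + 3*x^2 - 10*x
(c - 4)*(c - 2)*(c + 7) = c^3 + c^2 - 34*c + 56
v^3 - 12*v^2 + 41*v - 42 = (v - 7)*(v - 3)*(v - 2)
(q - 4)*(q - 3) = q^2 - 7*q + 12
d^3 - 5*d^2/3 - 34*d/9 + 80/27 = (d - 8/3)*(d - 2/3)*(d + 5/3)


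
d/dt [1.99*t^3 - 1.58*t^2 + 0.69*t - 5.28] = 5.97*t^2 - 3.16*t + 0.69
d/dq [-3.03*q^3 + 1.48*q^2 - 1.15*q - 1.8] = -9.09*q^2 + 2.96*q - 1.15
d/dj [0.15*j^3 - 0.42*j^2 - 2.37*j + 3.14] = 0.45*j^2 - 0.84*j - 2.37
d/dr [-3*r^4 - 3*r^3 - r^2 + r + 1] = -12*r^3 - 9*r^2 - 2*r + 1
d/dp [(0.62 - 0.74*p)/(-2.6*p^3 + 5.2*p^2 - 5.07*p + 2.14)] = (-3.848*p^3 + 8.684*p^2 - 6.448*p + 1.5598)/(6.76*p^6 - 27.04*p^5 + 53.404*p^4 - 63.856*p^3 + 47.9609*p^2 - 21.6996*p + 4.5796)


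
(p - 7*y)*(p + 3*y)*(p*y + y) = p^3*y - 4*p^2*y^2 + p^2*y - 21*p*y^3 - 4*p*y^2 - 21*y^3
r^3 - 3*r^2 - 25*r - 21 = (r - 7)*(r + 1)*(r + 3)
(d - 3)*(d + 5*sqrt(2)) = d^2 - 3*d + 5*sqrt(2)*d - 15*sqrt(2)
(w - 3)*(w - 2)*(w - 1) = w^3 - 6*w^2 + 11*w - 6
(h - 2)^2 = h^2 - 4*h + 4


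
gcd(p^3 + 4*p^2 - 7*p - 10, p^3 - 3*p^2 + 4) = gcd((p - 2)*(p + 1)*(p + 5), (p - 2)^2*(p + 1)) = p^2 - p - 2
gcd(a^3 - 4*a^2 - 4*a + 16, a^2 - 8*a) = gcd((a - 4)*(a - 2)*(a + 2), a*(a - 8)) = 1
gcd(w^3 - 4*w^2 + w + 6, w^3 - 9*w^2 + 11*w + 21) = w^2 - 2*w - 3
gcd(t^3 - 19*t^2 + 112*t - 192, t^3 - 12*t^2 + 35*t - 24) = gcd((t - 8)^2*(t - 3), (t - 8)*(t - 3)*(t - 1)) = t^2 - 11*t + 24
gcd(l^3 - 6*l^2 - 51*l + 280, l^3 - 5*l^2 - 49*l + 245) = l^2 + 2*l - 35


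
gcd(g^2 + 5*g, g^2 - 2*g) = g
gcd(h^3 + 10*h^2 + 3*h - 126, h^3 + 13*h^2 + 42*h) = h^2 + 13*h + 42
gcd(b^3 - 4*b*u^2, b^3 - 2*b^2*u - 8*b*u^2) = b^2 + 2*b*u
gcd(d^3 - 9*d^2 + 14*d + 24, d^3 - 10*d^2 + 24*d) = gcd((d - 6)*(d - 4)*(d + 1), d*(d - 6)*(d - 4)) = d^2 - 10*d + 24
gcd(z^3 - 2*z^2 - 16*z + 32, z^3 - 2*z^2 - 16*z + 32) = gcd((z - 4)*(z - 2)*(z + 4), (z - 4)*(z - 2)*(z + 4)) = z^3 - 2*z^2 - 16*z + 32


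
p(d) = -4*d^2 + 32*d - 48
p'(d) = 32 - 8*d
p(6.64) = -11.88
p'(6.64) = -21.12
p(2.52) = 7.24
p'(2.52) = 11.84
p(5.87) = 2.01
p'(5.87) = -14.96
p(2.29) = 4.30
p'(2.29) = 13.68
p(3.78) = 15.81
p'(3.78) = 1.76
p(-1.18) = -91.33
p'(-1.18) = 41.44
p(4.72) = 13.93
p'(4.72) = -5.76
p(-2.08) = -131.87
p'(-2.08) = 48.64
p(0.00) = -48.00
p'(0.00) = 32.00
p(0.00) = -48.00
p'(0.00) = 32.00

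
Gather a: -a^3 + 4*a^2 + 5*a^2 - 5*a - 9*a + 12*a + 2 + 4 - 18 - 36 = -a^3 + 9*a^2 - 2*a - 48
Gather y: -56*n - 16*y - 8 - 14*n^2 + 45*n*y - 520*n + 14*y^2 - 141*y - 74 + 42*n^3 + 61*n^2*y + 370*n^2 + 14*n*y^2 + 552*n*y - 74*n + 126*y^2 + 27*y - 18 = 42*n^3 + 356*n^2 - 650*n + y^2*(14*n + 140) + y*(61*n^2 + 597*n - 130) - 100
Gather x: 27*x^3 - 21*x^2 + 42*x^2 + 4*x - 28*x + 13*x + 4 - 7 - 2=27*x^3 + 21*x^2 - 11*x - 5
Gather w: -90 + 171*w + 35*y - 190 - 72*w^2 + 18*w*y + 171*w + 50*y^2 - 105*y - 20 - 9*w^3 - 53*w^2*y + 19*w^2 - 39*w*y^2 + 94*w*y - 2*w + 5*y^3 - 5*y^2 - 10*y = -9*w^3 + w^2*(-53*y - 53) + w*(-39*y^2 + 112*y + 340) + 5*y^3 + 45*y^2 - 80*y - 300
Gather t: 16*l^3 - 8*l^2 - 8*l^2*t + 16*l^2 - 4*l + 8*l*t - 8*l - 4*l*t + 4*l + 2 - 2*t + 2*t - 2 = 16*l^3 + 8*l^2 - 8*l + t*(-8*l^2 + 4*l)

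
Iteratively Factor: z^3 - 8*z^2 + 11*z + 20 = (z - 5)*(z^2 - 3*z - 4) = (z - 5)*(z - 4)*(z + 1)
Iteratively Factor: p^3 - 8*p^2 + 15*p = (p)*(p^2 - 8*p + 15) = p*(p - 3)*(p - 5)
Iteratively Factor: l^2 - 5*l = (l - 5)*(l)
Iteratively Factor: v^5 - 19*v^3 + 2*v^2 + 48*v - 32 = (v + 4)*(v^4 - 4*v^3 - 3*v^2 + 14*v - 8) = (v - 4)*(v + 4)*(v^3 - 3*v + 2) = (v - 4)*(v + 2)*(v + 4)*(v^2 - 2*v + 1) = (v - 4)*(v - 1)*(v + 2)*(v + 4)*(v - 1)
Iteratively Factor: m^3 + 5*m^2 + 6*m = (m + 2)*(m^2 + 3*m) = (m + 2)*(m + 3)*(m)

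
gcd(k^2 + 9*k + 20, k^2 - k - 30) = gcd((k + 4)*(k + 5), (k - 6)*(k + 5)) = k + 5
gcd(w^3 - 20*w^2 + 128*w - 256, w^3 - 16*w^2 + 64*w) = w^2 - 16*w + 64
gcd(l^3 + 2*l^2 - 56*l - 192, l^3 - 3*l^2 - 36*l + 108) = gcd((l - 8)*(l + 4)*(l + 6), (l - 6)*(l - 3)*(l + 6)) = l + 6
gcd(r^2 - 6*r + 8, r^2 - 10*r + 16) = r - 2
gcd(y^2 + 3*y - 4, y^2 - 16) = y + 4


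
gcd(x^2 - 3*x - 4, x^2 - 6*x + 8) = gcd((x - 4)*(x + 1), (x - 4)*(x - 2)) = x - 4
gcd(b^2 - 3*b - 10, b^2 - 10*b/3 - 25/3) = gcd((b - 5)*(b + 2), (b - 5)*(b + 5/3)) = b - 5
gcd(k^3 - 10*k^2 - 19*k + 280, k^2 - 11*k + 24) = k - 8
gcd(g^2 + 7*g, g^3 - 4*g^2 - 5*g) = g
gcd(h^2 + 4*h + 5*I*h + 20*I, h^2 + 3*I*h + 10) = h + 5*I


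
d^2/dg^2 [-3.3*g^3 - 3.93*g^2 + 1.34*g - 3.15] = -19.8*g - 7.86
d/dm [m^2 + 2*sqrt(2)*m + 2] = 2*m + 2*sqrt(2)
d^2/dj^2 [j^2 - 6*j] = 2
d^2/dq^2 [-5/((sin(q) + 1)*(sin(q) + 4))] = 5*(4*sin(q)^3 + 11*sin(q)^2 - 8*sin(q) - 42)/((sin(q) + 1)^2*(sin(q) + 4)^3)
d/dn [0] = 0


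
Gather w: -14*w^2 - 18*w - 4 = -14*w^2 - 18*w - 4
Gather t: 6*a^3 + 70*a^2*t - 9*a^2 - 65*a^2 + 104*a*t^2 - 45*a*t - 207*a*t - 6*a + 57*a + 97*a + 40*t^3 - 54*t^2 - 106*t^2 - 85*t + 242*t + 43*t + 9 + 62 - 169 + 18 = 6*a^3 - 74*a^2 + 148*a + 40*t^3 + t^2*(104*a - 160) + t*(70*a^2 - 252*a + 200) - 80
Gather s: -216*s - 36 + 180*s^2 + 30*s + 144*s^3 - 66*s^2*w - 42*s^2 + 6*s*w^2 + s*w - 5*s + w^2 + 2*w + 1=144*s^3 + s^2*(138 - 66*w) + s*(6*w^2 + w - 191) + w^2 + 2*w - 35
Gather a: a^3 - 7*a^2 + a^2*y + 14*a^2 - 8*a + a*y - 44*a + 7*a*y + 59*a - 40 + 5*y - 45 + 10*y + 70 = a^3 + a^2*(y + 7) + a*(8*y + 7) + 15*y - 15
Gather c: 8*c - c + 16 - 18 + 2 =7*c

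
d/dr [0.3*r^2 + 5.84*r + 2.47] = 0.6*r + 5.84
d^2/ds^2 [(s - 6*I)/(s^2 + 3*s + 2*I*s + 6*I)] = 2*((s - 6*I)*(2*s + 3 + 2*I)^2 + (-3*s - 3 + 4*I)*(s^2 + 3*s + 2*I*s + 6*I))/(s^2 + 3*s + 2*I*s + 6*I)^3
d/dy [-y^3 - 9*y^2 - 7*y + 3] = -3*y^2 - 18*y - 7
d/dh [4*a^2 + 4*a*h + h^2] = 4*a + 2*h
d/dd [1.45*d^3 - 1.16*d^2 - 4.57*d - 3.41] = 4.35*d^2 - 2.32*d - 4.57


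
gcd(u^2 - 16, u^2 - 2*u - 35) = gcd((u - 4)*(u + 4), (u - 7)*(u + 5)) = 1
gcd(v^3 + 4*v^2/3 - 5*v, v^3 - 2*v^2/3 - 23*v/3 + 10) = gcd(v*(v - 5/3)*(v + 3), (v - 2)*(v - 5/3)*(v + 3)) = v^2 + 4*v/3 - 5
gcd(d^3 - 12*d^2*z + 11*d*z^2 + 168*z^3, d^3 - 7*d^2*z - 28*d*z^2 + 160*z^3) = -d + 8*z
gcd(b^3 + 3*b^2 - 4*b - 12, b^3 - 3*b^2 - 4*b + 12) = b^2 - 4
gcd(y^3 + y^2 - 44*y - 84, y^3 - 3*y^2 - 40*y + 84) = y^2 - y - 42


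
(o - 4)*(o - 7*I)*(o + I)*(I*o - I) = I*o^4 + 6*o^3 - 5*I*o^3 - 30*o^2 + 11*I*o^2 + 24*o - 35*I*o + 28*I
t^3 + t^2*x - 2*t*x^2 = t*(t - x)*(t + 2*x)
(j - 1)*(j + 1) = j^2 - 1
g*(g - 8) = g^2 - 8*g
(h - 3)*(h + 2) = h^2 - h - 6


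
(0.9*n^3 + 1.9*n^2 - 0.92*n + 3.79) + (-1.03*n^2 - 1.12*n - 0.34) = 0.9*n^3 + 0.87*n^2 - 2.04*n + 3.45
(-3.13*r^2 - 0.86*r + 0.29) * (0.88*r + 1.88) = -2.7544*r^3 - 6.6412*r^2 - 1.3616*r + 0.5452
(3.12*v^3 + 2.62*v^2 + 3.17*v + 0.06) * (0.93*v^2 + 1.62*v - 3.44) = 2.9016*v^5 + 7.491*v^4 - 3.5403*v^3 - 3.8216*v^2 - 10.8076*v - 0.2064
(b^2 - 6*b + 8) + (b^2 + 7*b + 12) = 2*b^2 + b + 20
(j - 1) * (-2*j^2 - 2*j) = -2*j^3 + 2*j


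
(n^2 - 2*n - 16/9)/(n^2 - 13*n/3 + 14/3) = (9*n^2 - 18*n - 16)/(3*(3*n^2 - 13*n + 14))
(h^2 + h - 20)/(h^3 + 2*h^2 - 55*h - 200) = (h - 4)/(h^2 - 3*h - 40)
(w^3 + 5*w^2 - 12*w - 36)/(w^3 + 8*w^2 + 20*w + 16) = (w^2 + 3*w - 18)/(w^2 + 6*w + 8)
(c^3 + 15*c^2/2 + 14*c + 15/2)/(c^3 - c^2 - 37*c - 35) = (c + 3/2)/(c - 7)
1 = 1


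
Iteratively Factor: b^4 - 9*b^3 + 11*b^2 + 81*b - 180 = (b - 5)*(b^3 - 4*b^2 - 9*b + 36) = (b - 5)*(b - 4)*(b^2 - 9) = (b - 5)*(b - 4)*(b + 3)*(b - 3)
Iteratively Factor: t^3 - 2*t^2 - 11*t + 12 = (t - 4)*(t^2 + 2*t - 3) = (t - 4)*(t - 1)*(t + 3)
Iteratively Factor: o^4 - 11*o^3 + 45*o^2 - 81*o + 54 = (o - 2)*(o^3 - 9*o^2 + 27*o - 27) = (o - 3)*(o - 2)*(o^2 - 6*o + 9) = (o - 3)^2*(o - 2)*(o - 3)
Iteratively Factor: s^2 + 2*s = (s + 2)*(s)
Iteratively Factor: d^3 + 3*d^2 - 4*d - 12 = (d - 2)*(d^2 + 5*d + 6) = (d - 2)*(d + 3)*(d + 2)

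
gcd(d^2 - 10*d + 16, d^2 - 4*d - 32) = d - 8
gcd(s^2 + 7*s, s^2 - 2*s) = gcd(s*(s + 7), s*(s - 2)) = s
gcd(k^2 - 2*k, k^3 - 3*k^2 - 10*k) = k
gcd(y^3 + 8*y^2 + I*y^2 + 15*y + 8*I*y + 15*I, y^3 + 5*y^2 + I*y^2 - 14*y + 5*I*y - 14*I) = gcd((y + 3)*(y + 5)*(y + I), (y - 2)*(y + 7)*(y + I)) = y + I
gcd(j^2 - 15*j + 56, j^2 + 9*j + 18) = 1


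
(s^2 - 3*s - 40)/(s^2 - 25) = (s - 8)/(s - 5)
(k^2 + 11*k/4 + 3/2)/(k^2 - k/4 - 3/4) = (k + 2)/(k - 1)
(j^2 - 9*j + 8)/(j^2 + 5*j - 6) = (j - 8)/(j + 6)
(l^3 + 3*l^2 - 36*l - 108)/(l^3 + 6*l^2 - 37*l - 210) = (l^2 + 9*l + 18)/(l^2 + 12*l + 35)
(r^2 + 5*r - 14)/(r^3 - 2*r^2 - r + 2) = (r + 7)/(r^2 - 1)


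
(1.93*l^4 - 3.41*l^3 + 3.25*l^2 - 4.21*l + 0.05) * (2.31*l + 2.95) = 4.4583*l^5 - 2.1836*l^4 - 2.552*l^3 - 0.137599999999999*l^2 - 12.304*l + 0.1475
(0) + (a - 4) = a - 4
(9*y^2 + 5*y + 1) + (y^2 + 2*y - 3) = 10*y^2 + 7*y - 2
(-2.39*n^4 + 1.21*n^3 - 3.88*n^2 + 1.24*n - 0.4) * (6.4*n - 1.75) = -15.296*n^5 + 11.9265*n^4 - 26.9495*n^3 + 14.726*n^2 - 4.73*n + 0.7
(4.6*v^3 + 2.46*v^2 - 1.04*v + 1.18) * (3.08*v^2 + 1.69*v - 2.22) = 14.168*v^5 + 15.3508*v^4 - 9.2578*v^3 - 3.5844*v^2 + 4.303*v - 2.6196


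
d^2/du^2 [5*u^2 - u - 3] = 10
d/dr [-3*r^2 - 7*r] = -6*r - 7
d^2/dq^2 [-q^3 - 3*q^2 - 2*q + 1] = -6*q - 6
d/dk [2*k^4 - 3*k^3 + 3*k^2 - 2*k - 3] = 8*k^3 - 9*k^2 + 6*k - 2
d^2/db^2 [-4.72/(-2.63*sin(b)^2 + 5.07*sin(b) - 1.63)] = (-130.591072*sin(b)^4 + 188.810856*sin(b)^3 + 155.496152*sin(b)^2 - 416.628264*sin(b) + 202.18592)/(2.63*sin(b)^2 - 5.07*sin(b) + 1.63)^3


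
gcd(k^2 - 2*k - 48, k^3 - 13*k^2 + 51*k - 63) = 1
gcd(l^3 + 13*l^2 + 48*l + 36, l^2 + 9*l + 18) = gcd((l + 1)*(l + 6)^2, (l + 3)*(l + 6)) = l + 6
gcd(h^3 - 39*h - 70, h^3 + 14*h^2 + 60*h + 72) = h + 2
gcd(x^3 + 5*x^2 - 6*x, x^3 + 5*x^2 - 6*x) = x^3 + 5*x^2 - 6*x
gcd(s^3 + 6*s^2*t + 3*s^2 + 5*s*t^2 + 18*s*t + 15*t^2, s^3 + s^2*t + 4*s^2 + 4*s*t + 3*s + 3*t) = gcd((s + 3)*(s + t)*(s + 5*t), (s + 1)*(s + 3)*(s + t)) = s^2 + s*t + 3*s + 3*t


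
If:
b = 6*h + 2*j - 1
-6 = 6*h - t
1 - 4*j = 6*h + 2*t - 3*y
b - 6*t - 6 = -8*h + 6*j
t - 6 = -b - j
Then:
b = 130/9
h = -133/18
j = 269/9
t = -115/3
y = -22/27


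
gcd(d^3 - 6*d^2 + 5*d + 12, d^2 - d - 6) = d - 3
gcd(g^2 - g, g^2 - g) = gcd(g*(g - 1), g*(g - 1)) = g^2 - g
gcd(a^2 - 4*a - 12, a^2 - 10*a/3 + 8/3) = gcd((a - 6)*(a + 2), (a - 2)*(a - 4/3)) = 1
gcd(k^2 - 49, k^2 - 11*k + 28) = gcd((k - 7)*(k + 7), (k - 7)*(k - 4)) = k - 7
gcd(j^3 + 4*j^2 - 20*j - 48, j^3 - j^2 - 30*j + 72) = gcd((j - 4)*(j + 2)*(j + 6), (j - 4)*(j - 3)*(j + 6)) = j^2 + 2*j - 24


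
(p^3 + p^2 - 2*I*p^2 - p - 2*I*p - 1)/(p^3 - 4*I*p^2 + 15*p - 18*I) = (p^2 + p*(1 - I) - I)/(p^2 - 3*I*p + 18)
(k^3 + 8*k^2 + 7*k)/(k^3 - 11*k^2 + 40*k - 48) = k*(k^2 + 8*k + 7)/(k^3 - 11*k^2 + 40*k - 48)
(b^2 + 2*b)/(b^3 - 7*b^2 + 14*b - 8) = b*(b + 2)/(b^3 - 7*b^2 + 14*b - 8)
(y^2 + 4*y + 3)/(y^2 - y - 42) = (y^2 + 4*y + 3)/(y^2 - y - 42)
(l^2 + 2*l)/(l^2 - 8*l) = (l + 2)/(l - 8)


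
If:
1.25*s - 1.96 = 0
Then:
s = 1.57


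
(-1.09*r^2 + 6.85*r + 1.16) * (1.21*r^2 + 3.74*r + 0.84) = -1.3189*r^4 + 4.2119*r^3 + 26.107*r^2 + 10.0924*r + 0.9744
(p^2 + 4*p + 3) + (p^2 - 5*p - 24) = 2*p^2 - p - 21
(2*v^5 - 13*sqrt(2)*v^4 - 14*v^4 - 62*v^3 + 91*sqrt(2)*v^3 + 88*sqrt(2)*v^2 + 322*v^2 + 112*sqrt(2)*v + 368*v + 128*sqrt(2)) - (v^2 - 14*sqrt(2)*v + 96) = 2*v^5 - 13*sqrt(2)*v^4 - 14*v^4 - 62*v^3 + 91*sqrt(2)*v^3 + 88*sqrt(2)*v^2 + 321*v^2 + 126*sqrt(2)*v + 368*v - 96 + 128*sqrt(2)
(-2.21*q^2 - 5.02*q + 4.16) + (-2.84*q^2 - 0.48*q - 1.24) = -5.05*q^2 - 5.5*q + 2.92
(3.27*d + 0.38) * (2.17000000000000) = 7.0959*d + 0.8246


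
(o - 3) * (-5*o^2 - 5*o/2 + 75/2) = -5*o^3 + 25*o^2/2 + 45*o - 225/2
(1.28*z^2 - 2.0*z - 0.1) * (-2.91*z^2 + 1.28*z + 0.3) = -3.7248*z^4 + 7.4584*z^3 - 1.885*z^2 - 0.728*z - 0.03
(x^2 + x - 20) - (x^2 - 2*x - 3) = 3*x - 17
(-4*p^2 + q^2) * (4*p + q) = -16*p^3 - 4*p^2*q + 4*p*q^2 + q^3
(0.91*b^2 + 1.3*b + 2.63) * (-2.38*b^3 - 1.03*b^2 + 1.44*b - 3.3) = -2.1658*b^5 - 4.0313*b^4 - 6.288*b^3 - 3.8399*b^2 - 0.5028*b - 8.679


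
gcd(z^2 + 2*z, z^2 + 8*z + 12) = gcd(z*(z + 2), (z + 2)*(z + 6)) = z + 2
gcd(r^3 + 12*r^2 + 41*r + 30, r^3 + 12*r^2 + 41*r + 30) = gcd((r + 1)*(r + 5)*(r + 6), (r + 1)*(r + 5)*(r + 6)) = r^3 + 12*r^2 + 41*r + 30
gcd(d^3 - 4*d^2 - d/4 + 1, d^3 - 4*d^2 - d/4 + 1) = d^3 - 4*d^2 - d/4 + 1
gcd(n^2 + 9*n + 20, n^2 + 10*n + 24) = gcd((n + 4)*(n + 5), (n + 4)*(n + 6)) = n + 4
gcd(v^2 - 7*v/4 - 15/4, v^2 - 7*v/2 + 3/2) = v - 3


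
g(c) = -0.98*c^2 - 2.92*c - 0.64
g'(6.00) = -14.68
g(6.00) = -53.44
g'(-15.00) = 26.48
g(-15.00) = -177.34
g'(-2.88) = 2.72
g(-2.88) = -0.36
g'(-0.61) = -1.72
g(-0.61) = 0.78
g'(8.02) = -18.64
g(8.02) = -87.09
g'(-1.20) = -0.57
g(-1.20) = 1.45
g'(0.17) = -3.25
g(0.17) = -1.16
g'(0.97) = -4.82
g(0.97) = -4.39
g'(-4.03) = 4.98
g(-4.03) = -4.79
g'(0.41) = -3.72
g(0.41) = -2.00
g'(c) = -1.96*c - 2.92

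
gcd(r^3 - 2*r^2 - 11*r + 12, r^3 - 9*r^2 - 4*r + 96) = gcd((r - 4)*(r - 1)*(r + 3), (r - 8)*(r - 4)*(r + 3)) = r^2 - r - 12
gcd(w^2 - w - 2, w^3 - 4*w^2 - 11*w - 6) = w + 1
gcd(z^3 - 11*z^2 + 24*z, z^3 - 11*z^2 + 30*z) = z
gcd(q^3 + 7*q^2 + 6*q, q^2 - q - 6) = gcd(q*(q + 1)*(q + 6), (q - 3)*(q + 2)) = 1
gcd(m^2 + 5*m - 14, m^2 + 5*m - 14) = m^2 + 5*m - 14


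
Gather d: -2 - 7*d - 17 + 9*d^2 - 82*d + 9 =9*d^2 - 89*d - 10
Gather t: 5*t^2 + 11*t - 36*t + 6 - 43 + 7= 5*t^2 - 25*t - 30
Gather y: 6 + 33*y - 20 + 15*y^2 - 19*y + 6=15*y^2 + 14*y - 8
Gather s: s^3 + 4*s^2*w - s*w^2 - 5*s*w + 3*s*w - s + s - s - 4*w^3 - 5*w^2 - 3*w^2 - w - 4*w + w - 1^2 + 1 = s^3 + 4*s^2*w + s*(-w^2 - 2*w - 1) - 4*w^3 - 8*w^2 - 4*w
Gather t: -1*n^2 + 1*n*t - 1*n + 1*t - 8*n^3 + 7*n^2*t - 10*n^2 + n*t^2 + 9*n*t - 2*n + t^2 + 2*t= -8*n^3 - 11*n^2 - 3*n + t^2*(n + 1) + t*(7*n^2 + 10*n + 3)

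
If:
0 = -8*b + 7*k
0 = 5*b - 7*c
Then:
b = 7*k/8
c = 5*k/8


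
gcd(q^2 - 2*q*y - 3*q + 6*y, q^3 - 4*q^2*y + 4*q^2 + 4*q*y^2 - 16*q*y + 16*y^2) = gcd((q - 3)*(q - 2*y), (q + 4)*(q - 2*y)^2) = -q + 2*y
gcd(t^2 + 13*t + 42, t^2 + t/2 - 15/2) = 1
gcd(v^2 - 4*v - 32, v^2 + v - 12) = v + 4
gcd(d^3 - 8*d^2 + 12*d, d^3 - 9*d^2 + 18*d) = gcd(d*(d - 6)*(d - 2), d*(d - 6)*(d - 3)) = d^2 - 6*d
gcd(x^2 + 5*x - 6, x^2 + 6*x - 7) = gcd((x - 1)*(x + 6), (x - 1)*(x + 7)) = x - 1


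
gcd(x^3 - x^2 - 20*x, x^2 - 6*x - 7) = 1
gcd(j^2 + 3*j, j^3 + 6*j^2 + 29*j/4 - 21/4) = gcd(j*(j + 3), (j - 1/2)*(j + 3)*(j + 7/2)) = j + 3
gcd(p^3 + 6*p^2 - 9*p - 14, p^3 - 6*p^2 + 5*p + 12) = p + 1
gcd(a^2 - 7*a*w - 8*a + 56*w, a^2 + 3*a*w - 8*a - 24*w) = a - 8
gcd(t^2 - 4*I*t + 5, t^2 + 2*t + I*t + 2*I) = t + I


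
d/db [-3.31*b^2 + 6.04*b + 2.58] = 6.04 - 6.62*b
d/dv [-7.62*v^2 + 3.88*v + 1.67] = 3.88 - 15.24*v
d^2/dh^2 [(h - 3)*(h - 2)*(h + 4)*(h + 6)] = 12*h^2 + 30*h - 40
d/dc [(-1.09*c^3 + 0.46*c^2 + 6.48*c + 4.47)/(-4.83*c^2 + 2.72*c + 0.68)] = (5.2647*c^4 - 5.9296*c^3 + 30.326*c^2 + 43.8058*c - 7.752)/(23.3289*c^4 - 26.2752*c^3 + 0.829600000000001*c^2 + 3.6992*c + 0.4624)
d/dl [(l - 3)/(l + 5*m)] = (5*m + 3)/(l + 5*m)^2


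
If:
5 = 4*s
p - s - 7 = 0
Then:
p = 33/4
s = 5/4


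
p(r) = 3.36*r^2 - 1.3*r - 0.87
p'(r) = 6.72*r - 1.3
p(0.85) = 0.45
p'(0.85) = 4.41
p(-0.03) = -0.83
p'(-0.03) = -1.50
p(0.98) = 1.08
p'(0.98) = 5.29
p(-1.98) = 14.88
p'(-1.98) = -14.61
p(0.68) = -0.20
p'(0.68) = 3.27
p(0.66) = -0.26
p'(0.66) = 3.14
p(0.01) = -0.88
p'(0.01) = -1.23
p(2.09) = 11.09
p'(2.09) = 12.74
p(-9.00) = 282.99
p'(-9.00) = -61.78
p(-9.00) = 282.99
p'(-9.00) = -61.78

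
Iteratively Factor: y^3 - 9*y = (y)*(y^2 - 9) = y*(y + 3)*(y - 3)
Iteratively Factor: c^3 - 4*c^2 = (c - 4)*(c^2) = c*(c - 4)*(c)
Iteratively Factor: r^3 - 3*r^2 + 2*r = (r)*(r^2 - 3*r + 2) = r*(r - 2)*(r - 1)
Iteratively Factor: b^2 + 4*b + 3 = (b + 3)*(b + 1)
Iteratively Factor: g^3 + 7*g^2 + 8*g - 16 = (g + 4)*(g^2 + 3*g - 4) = (g + 4)^2*(g - 1)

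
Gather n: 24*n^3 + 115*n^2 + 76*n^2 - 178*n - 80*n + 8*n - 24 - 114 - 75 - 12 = 24*n^3 + 191*n^2 - 250*n - 225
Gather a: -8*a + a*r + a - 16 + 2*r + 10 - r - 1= a*(r - 7) + r - 7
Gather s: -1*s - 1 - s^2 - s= -s^2 - 2*s - 1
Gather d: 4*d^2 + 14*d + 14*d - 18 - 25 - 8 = 4*d^2 + 28*d - 51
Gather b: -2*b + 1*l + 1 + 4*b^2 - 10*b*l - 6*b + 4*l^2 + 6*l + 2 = 4*b^2 + b*(-10*l - 8) + 4*l^2 + 7*l + 3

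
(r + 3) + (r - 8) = 2*r - 5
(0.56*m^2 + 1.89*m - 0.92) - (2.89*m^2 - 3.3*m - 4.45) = -2.33*m^2 + 5.19*m + 3.53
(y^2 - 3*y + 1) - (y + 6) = y^2 - 4*y - 5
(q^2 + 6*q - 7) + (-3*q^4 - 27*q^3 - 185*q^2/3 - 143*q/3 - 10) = -3*q^4 - 27*q^3 - 182*q^2/3 - 125*q/3 - 17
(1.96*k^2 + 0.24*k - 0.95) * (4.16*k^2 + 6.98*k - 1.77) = 8.1536*k^4 + 14.6792*k^3 - 5.746*k^2 - 7.0558*k + 1.6815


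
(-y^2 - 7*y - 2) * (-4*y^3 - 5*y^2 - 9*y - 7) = 4*y^5 + 33*y^4 + 52*y^3 + 80*y^2 + 67*y + 14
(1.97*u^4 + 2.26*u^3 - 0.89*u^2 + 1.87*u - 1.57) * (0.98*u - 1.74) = 1.9306*u^5 - 1.213*u^4 - 4.8046*u^3 + 3.3812*u^2 - 4.7924*u + 2.7318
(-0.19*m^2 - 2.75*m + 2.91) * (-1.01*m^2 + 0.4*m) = 0.1919*m^4 + 2.7015*m^3 - 4.0391*m^2 + 1.164*m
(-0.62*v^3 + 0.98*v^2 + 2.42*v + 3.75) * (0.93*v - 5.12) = -0.5766*v^4 + 4.0858*v^3 - 2.767*v^2 - 8.9029*v - 19.2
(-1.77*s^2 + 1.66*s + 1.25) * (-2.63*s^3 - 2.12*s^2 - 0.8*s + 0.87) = 4.6551*s^5 - 0.613399999999999*s^4 - 5.3907*s^3 - 5.5179*s^2 + 0.4442*s + 1.0875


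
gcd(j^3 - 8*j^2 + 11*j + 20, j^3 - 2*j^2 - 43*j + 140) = j^2 - 9*j + 20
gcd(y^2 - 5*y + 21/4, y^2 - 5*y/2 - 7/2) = y - 7/2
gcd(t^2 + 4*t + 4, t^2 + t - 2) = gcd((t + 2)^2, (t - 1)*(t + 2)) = t + 2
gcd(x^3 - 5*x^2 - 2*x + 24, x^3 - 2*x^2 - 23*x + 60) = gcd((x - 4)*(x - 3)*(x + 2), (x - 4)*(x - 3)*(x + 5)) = x^2 - 7*x + 12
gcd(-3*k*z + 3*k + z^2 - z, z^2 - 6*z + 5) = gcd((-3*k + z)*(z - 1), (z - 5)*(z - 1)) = z - 1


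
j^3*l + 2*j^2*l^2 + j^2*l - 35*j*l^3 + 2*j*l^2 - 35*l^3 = (j - 5*l)*(j + 7*l)*(j*l + l)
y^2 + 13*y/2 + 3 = (y + 1/2)*(y + 6)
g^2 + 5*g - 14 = (g - 2)*(g + 7)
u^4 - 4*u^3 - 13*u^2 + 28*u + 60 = (u - 5)*(u - 3)*(u + 2)^2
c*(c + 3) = c^2 + 3*c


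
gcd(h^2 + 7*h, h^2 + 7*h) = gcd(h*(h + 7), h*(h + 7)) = h^2 + 7*h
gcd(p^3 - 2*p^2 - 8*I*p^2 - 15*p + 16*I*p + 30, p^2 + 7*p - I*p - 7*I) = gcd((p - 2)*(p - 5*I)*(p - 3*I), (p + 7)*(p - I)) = 1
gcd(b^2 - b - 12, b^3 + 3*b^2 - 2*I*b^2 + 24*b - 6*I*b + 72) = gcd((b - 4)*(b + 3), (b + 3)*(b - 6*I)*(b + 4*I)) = b + 3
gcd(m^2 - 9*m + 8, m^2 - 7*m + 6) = m - 1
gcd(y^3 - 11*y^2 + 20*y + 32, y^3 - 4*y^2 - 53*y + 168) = y - 8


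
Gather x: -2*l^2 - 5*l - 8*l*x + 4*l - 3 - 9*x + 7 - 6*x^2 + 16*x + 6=-2*l^2 - l - 6*x^2 + x*(7 - 8*l) + 10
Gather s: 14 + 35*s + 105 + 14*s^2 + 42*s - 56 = 14*s^2 + 77*s + 63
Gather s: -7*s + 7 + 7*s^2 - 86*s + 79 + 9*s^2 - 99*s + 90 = 16*s^2 - 192*s + 176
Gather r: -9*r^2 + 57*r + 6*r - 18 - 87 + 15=-9*r^2 + 63*r - 90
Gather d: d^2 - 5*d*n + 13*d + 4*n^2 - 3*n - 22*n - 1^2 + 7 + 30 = d^2 + d*(13 - 5*n) + 4*n^2 - 25*n + 36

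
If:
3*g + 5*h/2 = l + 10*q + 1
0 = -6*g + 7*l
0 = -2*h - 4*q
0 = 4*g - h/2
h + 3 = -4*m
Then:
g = 7/435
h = 56/435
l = 2/145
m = -1361/1740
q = -28/435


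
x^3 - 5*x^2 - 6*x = x*(x - 6)*(x + 1)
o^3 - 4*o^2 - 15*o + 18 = (o - 6)*(o - 1)*(o + 3)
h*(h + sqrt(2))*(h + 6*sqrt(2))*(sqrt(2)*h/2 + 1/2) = sqrt(2)*h^4/2 + 15*h^3/2 + 19*sqrt(2)*h^2/2 + 6*h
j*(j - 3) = j^2 - 3*j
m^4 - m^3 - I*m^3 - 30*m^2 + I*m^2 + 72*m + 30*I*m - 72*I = (m - 4)*(m - 3)*(m + 6)*(m - I)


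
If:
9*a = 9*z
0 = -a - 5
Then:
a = -5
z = -5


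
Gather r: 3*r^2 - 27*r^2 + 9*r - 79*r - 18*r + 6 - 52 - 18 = -24*r^2 - 88*r - 64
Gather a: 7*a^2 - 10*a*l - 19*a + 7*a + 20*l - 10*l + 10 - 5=7*a^2 + a*(-10*l - 12) + 10*l + 5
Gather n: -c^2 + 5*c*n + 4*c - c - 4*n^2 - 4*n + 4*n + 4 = -c^2 + 5*c*n + 3*c - 4*n^2 + 4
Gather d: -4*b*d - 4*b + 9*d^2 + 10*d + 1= -4*b + 9*d^2 + d*(10 - 4*b) + 1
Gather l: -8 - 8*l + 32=24 - 8*l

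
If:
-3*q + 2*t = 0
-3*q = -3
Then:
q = 1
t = 3/2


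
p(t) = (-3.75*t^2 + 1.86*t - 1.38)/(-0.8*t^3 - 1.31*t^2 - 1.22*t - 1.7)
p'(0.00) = -1.68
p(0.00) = 0.81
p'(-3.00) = -2.33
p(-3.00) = -3.46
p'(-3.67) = -1.12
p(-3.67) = -2.38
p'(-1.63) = -591.46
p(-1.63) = -52.72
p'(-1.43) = -363.36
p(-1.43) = 39.71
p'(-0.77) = -8.81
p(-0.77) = 4.30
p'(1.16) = 0.26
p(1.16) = 0.70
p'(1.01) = 0.31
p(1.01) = 0.65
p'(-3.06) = -2.15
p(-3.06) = -3.32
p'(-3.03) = -2.24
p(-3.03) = -3.39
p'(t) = (1.86 - 7.5*t)/(-0.8*t^3 - 1.31*t^2 - 1.22*t - 1.7) + (-3.75*t^2 + 1.86*t - 1.38)*(2.4*t^2 + 2.62*t + 1.22)/(-0.8*t^3 - 1.31*t^2 - 1.22*t - 1.7)^2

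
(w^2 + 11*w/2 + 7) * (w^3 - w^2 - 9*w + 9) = w^5 + 9*w^4/2 - 15*w^3/2 - 95*w^2/2 - 27*w/2 + 63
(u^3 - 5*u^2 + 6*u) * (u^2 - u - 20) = u^5 - 6*u^4 - 9*u^3 + 94*u^2 - 120*u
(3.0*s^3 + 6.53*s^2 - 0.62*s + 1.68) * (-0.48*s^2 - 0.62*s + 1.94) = -1.44*s^5 - 4.9944*s^4 + 2.069*s^3 + 12.2462*s^2 - 2.2444*s + 3.2592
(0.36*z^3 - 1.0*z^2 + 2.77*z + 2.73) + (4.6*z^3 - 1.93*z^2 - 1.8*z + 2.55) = 4.96*z^3 - 2.93*z^2 + 0.97*z + 5.28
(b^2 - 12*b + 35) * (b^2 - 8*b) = b^4 - 20*b^3 + 131*b^2 - 280*b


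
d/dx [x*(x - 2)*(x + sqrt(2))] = x*(x - 2) + x*(x + sqrt(2)) + (x - 2)*(x + sqrt(2))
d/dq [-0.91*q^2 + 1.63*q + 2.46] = 1.63 - 1.82*q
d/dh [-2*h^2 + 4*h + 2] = 4 - 4*h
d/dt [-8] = 0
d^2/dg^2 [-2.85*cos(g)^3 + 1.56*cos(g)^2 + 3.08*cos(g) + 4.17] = -0.9425*cos(g) - 3.12*cos(2*g) + 6.4125*cos(3*g)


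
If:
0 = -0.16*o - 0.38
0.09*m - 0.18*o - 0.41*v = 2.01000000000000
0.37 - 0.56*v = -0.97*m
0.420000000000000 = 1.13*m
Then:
No Solution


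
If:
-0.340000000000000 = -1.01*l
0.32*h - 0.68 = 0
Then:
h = 2.12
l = 0.34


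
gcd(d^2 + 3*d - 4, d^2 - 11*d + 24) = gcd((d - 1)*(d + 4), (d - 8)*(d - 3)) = 1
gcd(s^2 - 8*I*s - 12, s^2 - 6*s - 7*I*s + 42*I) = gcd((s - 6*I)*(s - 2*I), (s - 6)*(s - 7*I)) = 1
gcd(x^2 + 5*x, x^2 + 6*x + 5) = x + 5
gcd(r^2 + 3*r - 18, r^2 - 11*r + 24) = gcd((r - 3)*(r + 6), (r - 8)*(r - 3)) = r - 3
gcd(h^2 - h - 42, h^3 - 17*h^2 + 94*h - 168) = h - 7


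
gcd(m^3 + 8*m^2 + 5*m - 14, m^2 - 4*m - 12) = m + 2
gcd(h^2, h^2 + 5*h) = h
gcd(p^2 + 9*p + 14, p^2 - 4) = p + 2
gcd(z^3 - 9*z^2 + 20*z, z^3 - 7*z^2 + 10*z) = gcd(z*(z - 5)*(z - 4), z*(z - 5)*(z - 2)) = z^2 - 5*z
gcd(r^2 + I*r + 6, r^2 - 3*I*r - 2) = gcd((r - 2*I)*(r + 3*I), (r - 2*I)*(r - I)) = r - 2*I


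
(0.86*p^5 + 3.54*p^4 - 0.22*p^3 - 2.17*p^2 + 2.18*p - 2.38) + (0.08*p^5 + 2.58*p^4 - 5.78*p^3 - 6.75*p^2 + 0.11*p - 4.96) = 0.94*p^5 + 6.12*p^4 - 6.0*p^3 - 8.92*p^2 + 2.29*p - 7.34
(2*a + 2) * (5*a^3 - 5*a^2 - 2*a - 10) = 10*a^4 - 14*a^2 - 24*a - 20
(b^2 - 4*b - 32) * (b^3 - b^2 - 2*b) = b^5 - 5*b^4 - 30*b^3 + 40*b^2 + 64*b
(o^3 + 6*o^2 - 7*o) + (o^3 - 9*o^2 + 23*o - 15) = 2*o^3 - 3*o^2 + 16*o - 15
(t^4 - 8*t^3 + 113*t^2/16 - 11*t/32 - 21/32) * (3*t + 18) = 3*t^5 - 6*t^4 - 1965*t^3/16 + 4035*t^2/32 - 261*t/32 - 189/16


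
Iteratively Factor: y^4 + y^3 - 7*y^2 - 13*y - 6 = (y + 1)*(y^3 - 7*y - 6) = (y + 1)*(y + 2)*(y^2 - 2*y - 3) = (y + 1)^2*(y + 2)*(y - 3)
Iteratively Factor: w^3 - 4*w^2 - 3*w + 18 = (w - 3)*(w^2 - w - 6) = (w - 3)*(w + 2)*(w - 3)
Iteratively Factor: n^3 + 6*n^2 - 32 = (n + 4)*(n^2 + 2*n - 8) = (n - 2)*(n + 4)*(n + 4)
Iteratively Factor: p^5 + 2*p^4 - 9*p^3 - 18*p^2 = (p)*(p^4 + 2*p^3 - 9*p^2 - 18*p) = p^2*(p^3 + 2*p^2 - 9*p - 18) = p^2*(p - 3)*(p^2 + 5*p + 6) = p^2*(p - 3)*(p + 3)*(p + 2)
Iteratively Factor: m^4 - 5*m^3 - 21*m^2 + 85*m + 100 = (m + 4)*(m^3 - 9*m^2 + 15*m + 25) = (m - 5)*(m + 4)*(m^2 - 4*m - 5) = (m - 5)^2*(m + 4)*(m + 1)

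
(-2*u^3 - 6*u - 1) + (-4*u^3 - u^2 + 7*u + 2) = -6*u^3 - u^2 + u + 1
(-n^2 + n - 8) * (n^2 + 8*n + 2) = -n^4 - 7*n^3 - 2*n^2 - 62*n - 16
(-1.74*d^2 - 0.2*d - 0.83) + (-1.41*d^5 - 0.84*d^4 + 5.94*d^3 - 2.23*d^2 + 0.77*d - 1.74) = -1.41*d^5 - 0.84*d^4 + 5.94*d^3 - 3.97*d^2 + 0.57*d - 2.57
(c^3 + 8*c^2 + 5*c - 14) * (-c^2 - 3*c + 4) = -c^5 - 11*c^4 - 25*c^3 + 31*c^2 + 62*c - 56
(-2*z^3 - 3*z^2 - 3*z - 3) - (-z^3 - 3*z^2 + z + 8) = -z^3 - 4*z - 11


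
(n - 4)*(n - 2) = n^2 - 6*n + 8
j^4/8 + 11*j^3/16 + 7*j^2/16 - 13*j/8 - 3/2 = (j/4 + 1)*(j/2 + 1)*(j - 3/2)*(j + 1)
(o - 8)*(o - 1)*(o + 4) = o^3 - 5*o^2 - 28*o + 32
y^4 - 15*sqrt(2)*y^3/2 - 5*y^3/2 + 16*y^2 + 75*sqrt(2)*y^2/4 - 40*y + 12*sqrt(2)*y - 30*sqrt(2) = (y - 5/2)*(y - 6*sqrt(2))*(y - 2*sqrt(2))*(y + sqrt(2)/2)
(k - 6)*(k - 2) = k^2 - 8*k + 12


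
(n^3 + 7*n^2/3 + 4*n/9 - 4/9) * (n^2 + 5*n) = n^5 + 22*n^4/3 + 109*n^3/9 + 16*n^2/9 - 20*n/9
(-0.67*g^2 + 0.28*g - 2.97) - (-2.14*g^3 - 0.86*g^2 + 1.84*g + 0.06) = 2.14*g^3 + 0.19*g^2 - 1.56*g - 3.03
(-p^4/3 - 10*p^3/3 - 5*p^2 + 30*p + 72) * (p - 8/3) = -p^5/3 - 22*p^4/9 + 35*p^3/9 + 130*p^2/3 - 8*p - 192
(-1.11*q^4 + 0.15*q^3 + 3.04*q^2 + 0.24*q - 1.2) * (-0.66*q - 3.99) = 0.7326*q^5 + 4.3299*q^4 - 2.6049*q^3 - 12.288*q^2 - 0.1656*q + 4.788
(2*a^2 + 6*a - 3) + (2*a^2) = 4*a^2 + 6*a - 3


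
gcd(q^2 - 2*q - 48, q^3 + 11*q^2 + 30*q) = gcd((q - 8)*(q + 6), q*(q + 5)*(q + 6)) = q + 6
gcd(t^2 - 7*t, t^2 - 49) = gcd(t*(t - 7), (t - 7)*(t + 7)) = t - 7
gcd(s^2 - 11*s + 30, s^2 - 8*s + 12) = s - 6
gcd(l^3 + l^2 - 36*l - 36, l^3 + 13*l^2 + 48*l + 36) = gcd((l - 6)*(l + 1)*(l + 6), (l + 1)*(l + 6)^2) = l^2 + 7*l + 6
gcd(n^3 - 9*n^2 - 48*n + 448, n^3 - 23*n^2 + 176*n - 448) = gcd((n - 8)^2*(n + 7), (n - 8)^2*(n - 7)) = n^2 - 16*n + 64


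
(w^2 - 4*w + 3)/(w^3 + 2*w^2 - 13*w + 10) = (w - 3)/(w^2 + 3*w - 10)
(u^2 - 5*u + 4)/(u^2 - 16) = (u - 1)/(u + 4)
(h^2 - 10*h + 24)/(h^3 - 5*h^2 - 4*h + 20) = (h^2 - 10*h + 24)/(h^3 - 5*h^2 - 4*h + 20)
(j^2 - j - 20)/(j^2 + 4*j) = (j - 5)/j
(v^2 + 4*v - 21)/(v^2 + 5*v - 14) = (v - 3)/(v - 2)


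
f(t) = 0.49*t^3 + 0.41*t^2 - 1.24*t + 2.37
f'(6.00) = 56.60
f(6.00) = 115.53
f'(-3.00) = 9.53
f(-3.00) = -3.45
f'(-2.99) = 9.45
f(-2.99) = -3.36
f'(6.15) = 59.40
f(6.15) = 124.23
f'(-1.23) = -0.02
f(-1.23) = 3.60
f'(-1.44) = 0.63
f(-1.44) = 3.54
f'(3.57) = 20.42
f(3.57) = 25.46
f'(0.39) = -0.70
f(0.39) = 1.98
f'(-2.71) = 7.33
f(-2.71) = -1.01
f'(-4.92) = 30.31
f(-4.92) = -39.96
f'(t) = 1.47*t^2 + 0.82*t - 1.24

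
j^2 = j^2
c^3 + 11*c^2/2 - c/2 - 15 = (c - 3/2)*(c + 2)*(c + 5)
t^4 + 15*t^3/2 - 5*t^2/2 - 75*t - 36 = (t - 3)*(t + 1/2)*(t + 4)*(t + 6)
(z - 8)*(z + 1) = z^2 - 7*z - 8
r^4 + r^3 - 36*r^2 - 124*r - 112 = (r - 7)*(r + 2)^2*(r + 4)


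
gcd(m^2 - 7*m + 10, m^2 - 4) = m - 2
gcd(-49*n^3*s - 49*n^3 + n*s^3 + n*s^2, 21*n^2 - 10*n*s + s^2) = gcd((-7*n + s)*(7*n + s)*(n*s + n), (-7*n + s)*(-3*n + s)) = -7*n + s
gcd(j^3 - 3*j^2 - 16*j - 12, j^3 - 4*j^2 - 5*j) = j + 1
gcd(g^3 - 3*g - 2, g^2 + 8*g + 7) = g + 1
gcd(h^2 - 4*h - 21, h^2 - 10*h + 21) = h - 7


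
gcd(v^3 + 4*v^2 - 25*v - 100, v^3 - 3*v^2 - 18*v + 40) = v^2 - v - 20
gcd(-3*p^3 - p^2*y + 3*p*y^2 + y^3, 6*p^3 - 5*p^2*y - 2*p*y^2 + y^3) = -p + y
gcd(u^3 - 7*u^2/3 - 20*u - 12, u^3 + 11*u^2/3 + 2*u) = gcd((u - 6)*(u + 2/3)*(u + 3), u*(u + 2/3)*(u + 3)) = u^2 + 11*u/3 + 2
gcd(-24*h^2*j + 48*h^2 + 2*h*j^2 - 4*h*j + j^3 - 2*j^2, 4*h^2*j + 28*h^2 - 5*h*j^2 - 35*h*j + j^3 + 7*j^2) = 4*h - j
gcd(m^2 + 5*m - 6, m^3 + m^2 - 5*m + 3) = m - 1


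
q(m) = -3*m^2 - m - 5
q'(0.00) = -1.00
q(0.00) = -5.00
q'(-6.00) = 35.00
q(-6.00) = -107.00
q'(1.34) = -9.04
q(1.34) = -11.73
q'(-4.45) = 25.70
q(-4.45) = -59.96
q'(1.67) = -11.02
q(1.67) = -15.04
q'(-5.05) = 29.30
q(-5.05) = -76.46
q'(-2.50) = 14.00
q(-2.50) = -21.25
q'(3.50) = -22.00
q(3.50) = -45.25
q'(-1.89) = 10.34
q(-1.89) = -13.83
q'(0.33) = -2.98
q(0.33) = -5.66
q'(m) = -6*m - 1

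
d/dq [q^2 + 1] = 2*q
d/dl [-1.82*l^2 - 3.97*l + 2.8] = -3.64*l - 3.97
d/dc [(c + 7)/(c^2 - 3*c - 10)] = (c^2 - 3*c - (c + 7)*(2*c - 3) - 10)/(-c^2 + 3*c + 10)^2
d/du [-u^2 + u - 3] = 1 - 2*u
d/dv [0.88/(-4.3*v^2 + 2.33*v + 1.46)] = (7.568*v - 2.0504)/(-4.3*v^2 + 2.33*v + 1.46)^2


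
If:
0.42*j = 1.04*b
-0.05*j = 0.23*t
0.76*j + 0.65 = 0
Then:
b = -0.35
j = -0.86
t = 0.19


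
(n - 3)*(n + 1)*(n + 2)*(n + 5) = n^4 + 5*n^3 - 7*n^2 - 41*n - 30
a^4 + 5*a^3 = a^3*(a + 5)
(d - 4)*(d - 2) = d^2 - 6*d + 8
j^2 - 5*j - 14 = (j - 7)*(j + 2)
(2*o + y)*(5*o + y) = 10*o^2 + 7*o*y + y^2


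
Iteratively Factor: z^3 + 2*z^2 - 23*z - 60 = (z + 4)*(z^2 - 2*z - 15) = (z - 5)*(z + 4)*(z + 3)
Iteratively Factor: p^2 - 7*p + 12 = (p - 3)*(p - 4)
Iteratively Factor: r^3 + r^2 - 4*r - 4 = (r + 1)*(r^2 - 4) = (r - 2)*(r + 1)*(r + 2)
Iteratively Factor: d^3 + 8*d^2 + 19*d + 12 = (d + 1)*(d^2 + 7*d + 12) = (d + 1)*(d + 3)*(d + 4)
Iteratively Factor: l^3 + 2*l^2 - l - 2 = (l + 1)*(l^2 + l - 2) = (l + 1)*(l + 2)*(l - 1)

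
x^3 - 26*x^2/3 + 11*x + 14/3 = (x - 7)*(x - 2)*(x + 1/3)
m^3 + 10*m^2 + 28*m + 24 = (m + 2)^2*(m + 6)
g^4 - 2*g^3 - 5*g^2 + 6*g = g*(g - 3)*(g - 1)*(g + 2)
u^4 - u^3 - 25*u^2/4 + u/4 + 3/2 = (u - 3)*(u - 1/2)*(u + 1/2)*(u + 2)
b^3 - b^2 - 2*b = b*(b - 2)*(b + 1)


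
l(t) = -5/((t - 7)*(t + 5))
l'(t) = 5/((t - 7)*(t + 5)^2) + 5/((t - 7)^2*(t + 5))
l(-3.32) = 0.29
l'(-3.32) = -0.14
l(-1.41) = 0.17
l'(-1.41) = -0.03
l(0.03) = 0.14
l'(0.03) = -0.01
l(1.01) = 0.14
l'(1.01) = 0.00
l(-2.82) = 0.23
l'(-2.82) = -0.08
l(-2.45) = 0.21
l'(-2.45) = -0.06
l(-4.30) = 0.63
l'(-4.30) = -0.85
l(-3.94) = 0.43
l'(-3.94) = -0.37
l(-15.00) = -0.02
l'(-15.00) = 0.00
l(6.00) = 0.45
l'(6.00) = 0.41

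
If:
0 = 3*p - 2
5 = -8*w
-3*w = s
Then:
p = 2/3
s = 15/8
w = -5/8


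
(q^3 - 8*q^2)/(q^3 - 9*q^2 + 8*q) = q/(q - 1)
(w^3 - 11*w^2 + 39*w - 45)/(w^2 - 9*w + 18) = (w^2 - 8*w + 15)/(w - 6)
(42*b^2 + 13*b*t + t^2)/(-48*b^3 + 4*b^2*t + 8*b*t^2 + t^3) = (7*b + t)/(-8*b^2 + 2*b*t + t^2)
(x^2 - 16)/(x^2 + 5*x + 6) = (x^2 - 16)/(x^2 + 5*x + 6)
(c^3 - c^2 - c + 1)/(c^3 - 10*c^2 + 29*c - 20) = (c^2 - 1)/(c^2 - 9*c + 20)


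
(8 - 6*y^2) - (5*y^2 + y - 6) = -11*y^2 - y + 14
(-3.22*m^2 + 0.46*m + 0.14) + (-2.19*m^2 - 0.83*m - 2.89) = -5.41*m^2 - 0.37*m - 2.75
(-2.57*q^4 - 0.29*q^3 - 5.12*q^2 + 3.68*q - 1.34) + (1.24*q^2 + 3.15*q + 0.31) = -2.57*q^4 - 0.29*q^3 - 3.88*q^2 + 6.83*q - 1.03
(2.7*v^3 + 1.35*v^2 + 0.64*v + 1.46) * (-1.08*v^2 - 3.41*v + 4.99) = -2.916*v^5 - 10.665*v^4 + 8.1783*v^3 + 2.9773*v^2 - 1.785*v + 7.2854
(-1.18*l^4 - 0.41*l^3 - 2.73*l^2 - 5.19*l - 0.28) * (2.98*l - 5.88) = -3.5164*l^5 + 5.7166*l^4 - 5.7246*l^3 + 0.586199999999998*l^2 + 29.6828*l + 1.6464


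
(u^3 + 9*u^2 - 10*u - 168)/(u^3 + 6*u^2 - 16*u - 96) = (u + 7)/(u + 4)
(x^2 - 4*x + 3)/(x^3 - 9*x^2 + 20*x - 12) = (x - 3)/(x^2 - 8*x + 12)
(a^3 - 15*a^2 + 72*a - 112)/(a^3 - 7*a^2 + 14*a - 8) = (a^2 - 11*a + 28)/(a^2 - 3*a + 2)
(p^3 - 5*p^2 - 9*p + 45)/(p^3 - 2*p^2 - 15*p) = (p - 3)/p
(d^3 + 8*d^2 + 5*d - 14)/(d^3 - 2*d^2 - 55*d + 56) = (d + 2)/(d - 8)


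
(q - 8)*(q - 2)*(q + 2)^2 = q^4 - 6*q^3 - 20*q^2 + 24*q + 64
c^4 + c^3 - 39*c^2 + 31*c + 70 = (c - 5)*(c - 2)*(c + 1)*(c + 7)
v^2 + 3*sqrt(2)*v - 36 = (v - 3*sqrt(2))*(v + 6*sqrt(2))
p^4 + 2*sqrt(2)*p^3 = p^3*(p + 2*sqrt(2))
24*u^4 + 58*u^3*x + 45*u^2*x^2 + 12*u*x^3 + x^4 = (u + x)^2*(4*u + x)*(6*u + x)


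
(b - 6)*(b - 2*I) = b^2 - 6*b - 2*I*b + 12*I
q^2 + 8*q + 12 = (q + 2)*(q + 6)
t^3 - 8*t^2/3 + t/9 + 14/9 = (t - 7/3)*(t - 1)*(t + 2/3)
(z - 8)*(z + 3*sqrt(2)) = z^2 - 8*z + 3*sqrt(2)*z - 24*sqrt(2)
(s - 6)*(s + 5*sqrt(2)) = s^2 - 6*s + 5*sqrt(2)*s - 30*sqrt(2)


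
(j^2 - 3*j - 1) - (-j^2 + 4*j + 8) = 2*j^2 - 7*j - 9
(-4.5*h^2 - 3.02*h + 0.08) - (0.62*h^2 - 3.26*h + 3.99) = -5.12*h^2 + 0.24*h - 3.91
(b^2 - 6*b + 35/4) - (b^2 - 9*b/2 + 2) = 27/4 - 3*b/2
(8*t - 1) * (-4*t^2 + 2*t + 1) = -32*t^3 + 20*t^2 + 6*t - 1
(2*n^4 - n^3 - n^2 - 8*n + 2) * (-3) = -6*n^4 + 3*n^3 + 3*n^2 + 24*n - 6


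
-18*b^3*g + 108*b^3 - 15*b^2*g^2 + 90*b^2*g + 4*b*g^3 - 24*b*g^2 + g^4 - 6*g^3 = (-3*b + g)*(b + g)*(6*b + g)*(g - 6)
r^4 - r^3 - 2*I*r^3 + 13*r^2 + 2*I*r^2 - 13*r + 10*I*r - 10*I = (r - 1)*(r - 5*I)*(r + I)*(r + 2*I)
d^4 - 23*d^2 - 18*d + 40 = (d - 5)*(d - 1)*(d + 2)*(d + 4)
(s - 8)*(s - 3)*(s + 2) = s^3 - 9*s^2 + 2*s + 48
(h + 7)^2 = h^2 + 14*h + 49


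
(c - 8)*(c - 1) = c^2 - 9*c + 8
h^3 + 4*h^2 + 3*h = h*(h + 1)*(h + 3)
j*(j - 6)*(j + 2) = j^3 - 4*j^2 - 12*j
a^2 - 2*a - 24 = (a - 6)*(a + 4)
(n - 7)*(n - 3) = n^2 - 10*n + 21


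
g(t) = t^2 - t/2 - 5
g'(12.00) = 23.50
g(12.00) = 133.00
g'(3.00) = 5.50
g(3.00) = 2.50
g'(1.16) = 1.82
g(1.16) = -4.23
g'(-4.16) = -8.82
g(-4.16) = 14.39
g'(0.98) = 1.46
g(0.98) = -4.53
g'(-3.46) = -7.42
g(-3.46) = 8.70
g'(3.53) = 6.56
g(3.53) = 5.70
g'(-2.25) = -5.00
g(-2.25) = 1.19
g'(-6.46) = -13.42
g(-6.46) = 39.96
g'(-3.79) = -8.08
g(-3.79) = 11.26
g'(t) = 2*t - 1/2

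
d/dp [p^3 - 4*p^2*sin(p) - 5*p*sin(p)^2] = -4*p^2*cos(p) + 3*p^2 - 8*p*sin(p) - 5*p*sin(2*p) - 5*sin(p)^2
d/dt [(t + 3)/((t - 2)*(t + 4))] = (-t^2 - 6*t - 14)/(t^4 + 4*t^3 - 12*t^2 - 32*t + 64)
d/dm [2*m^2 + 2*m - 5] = 4*m + 2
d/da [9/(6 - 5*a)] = 45/(5*a - 6)^2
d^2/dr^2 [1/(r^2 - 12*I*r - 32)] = 2*(r^2 - 12*I*r - 4*(r - 6*I)^2 - 32)/(-r^2 + 12*I*r + 32)^3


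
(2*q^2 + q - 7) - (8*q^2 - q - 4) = -6*q^2 + 2*q - 3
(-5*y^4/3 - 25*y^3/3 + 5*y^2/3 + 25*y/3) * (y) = -5*y^5/3 - 25*y^4/3 + 5*y^3/3 + 25*y^2/3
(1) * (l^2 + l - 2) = l^2 + l - 2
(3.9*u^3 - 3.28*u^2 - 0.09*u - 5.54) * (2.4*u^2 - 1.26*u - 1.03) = 9.36*u^5 - 12.786*u^4 - 0.100200000000001*u^3 - 9.8042*u^2 + 7.0731*u + 5.7062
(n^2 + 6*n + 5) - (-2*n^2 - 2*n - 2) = 3*n^2 + 8*n + 7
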